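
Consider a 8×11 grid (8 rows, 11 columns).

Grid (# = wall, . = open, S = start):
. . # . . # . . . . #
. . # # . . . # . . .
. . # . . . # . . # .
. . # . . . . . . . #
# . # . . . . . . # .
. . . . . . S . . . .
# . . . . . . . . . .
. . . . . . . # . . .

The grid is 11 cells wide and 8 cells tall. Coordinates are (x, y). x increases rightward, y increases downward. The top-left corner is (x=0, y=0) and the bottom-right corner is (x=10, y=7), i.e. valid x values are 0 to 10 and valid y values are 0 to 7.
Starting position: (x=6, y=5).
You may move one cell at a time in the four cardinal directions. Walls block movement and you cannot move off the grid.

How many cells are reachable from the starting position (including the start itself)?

Answer: Reachable cells: 72

Derivation:
BFS flood-fill from (x=6, y=5):
  Distance 0: (x=6, y=5)
  Distance 1: (x=6, y=4), (x=5, y=5), (x=7, y=5), (x=6, y=6)
  Distance 2: (x=6, y=3), (x=5, y=4), (x=7, y=4), (x=4, y=5), (x=8, y=5), (x=5, y=6), (x=7, y=6), (x=6, y=7)
  Distance 3: (x=5, y=3), (x=7, y=3), (x=4, y=4), (x=8, y=4), (x=3, y=5), (x=9, y=5), (x=4, y=6), (x=8, y=6), (x=5, y=7)
  Distance 4: (x=5, y=2), (x=7, y=2), (x=4, y=3), (x=8, y=3), (x=3, y=4), (x=2, y=5), (x=10, y=5), (x=3, y=6), (x=9, y=6), (x=4, y=7), (x=8, y=7)
  Distance 5: (x=5, y=1), (x=4, y=2), (x=8, y=2), (x=3, y=3), (x=9, y=3), (x=10, y=4), (x=1, y=5), (x=2, y=6), (x=10, y=6), (x=3, y=7), (x=9, y=7)
  Distance 6: (x=4, y=1), (x=6, y=1), (x=8, y=1), (x=3, y=2), (x=1, y=4), (x=0, y=5), (x=1, y=6), (x=2, y=7), (x=10, y=7)
  Distance 7: (x=4, y=0), (x=6, y=0), (x=8, y=0), (x=9, y=1), (x=1, y=3), (x=1, y=7)
  Distance 8: (x=3, y=0), (x=7, y=0), (x=9, y=0), (x=10, y=1), (x=1, y=2), (x=0, y=3), (x=0, y=7)
  Distance 9: (x=1, y=1), (x=0, y=2), (x=10, y=2)
  Distance 10: (x=1, y=0), (x=0, y=1)
  Distance 11: (x=0, y=0)
Total reachable: 72 (grid has 72 open cells total)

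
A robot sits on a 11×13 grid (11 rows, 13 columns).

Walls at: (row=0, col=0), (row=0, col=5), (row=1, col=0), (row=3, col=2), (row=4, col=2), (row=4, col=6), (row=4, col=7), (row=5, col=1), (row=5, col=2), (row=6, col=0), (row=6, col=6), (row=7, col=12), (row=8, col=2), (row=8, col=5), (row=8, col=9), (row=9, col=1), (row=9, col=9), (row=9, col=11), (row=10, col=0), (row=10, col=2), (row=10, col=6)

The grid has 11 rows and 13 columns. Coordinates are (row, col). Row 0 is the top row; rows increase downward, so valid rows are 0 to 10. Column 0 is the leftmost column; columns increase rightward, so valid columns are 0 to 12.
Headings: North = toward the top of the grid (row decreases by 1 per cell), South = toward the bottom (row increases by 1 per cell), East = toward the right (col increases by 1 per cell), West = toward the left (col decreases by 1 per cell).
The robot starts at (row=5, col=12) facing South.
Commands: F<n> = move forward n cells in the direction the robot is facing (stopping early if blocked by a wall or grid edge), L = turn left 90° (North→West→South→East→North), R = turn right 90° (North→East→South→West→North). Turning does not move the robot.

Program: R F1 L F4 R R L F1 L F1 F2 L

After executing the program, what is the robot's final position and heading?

Answer: Final position: (row=10, col=10), facing East

Derivation:
Start: (row=5, col=12), facing South
  R: turn right, now facing West
  F1: move forward 1, now at (row=5, col=11)
  L: turn left, now facing South
  F4: move forward 3/4 (blocked), now at (row=8, col=11)
  R: turn right, now facing West
  R: turn right, now facing North
  L: turn left, now facing West
  F1: move forward 1, now at (row=8, col=10)
  L: turn left, now facing South
  F1: move forward 1, now at (row=9, col=10)
  F2: move forward 1/2 (blocked), now at (row=10, col=10)
  L: turn left, now facing East
Final: (row=10, col=10), facing East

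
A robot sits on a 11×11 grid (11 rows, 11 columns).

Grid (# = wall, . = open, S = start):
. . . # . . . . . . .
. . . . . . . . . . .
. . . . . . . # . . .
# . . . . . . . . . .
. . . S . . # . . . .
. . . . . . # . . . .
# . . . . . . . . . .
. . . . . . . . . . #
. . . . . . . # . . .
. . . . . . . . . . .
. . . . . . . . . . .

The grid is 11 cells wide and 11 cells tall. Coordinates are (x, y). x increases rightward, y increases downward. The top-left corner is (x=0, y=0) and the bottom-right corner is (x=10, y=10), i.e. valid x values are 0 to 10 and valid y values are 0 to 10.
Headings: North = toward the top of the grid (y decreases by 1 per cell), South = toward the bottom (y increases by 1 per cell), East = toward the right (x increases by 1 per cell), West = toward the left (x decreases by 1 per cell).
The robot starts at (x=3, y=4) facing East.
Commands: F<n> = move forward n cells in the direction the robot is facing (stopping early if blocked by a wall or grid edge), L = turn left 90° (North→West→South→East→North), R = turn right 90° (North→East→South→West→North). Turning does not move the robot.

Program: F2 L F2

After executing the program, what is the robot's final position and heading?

Answer: Final position: (x=5, y=2), facing North

Derivation:
Start: (x=3, y=4), facing East
  F2: move forward 2, now at (x=5, y=4)
  L: turn left, now facing North
  F2: move forward 2, now at (x=5, y=2)
Final: (x=5, y=2), facing North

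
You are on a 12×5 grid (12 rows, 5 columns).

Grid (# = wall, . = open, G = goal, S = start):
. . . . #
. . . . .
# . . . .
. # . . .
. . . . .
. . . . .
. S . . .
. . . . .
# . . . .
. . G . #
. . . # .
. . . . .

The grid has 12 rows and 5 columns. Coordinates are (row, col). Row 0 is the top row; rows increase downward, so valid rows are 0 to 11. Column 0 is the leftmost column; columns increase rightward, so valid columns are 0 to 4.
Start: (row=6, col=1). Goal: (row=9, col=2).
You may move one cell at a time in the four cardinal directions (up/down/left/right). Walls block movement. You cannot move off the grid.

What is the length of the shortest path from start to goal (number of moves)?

Answer: Shortest path length: 4

Derivation:
BFS from (row=6, col=1) until reaching (row=9, col=2):
  Distance 0: (row=6, col=1)
  Distance 1: (row=5, col=1), (row=6, col=0), (row=6, col=2), (row=7, col=1)
  Distance 2: (row=4, col=1), (row=5, col=0), (row=5, col=2), (row=6, col=3), (row=7, col=0), (row=7, col=2), (row=8, col=1)
  Distance 3: (row=4, col=0), (row=4, col=2), (row=5, col=3), (row=6, col=4), (row=7, col=3), (row=8, col=2), (row=9, col=1)
  Distance 4: (row=3, col=0), (row=3, col=2), (row=4, col=3), (row=5, col=4), (row=7, col=4), (row=8, col=3), (row=9, col=0), (row=9, col=2), (row=10, col=1)  <- goal reached here
One shortest path (4 moves): (row=6, col=1) -> (row=6, col=2) -> (row=7, col=2) -> (row=8, col=2) -> (row=9, col=2)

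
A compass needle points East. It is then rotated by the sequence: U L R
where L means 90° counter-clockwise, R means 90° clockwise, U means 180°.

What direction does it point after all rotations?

Start: East
  U (U-turn (180°)) -> West
  L (left (90° counter-clockwise)) -> South
  R (right (90° clockwise)) -> West
Final: West

Answer: Final heading: West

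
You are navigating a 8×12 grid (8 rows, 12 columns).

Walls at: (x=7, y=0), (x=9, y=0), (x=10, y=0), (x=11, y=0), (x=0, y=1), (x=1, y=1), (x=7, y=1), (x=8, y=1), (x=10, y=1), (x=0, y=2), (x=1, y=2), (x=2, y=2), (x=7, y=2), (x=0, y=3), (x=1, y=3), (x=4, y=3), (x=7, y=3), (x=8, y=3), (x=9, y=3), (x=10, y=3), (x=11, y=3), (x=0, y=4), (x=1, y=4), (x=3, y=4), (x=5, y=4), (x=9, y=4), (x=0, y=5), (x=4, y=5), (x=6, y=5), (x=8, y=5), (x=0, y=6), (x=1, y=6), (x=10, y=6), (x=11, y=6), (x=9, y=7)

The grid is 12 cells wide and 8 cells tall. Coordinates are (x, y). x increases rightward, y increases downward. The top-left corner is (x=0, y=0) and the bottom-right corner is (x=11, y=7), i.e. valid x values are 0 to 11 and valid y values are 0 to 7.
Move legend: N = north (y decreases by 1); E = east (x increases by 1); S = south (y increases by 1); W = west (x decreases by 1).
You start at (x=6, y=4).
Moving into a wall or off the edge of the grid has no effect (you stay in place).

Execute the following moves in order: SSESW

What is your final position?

Start: (x=6, y=4)
  S (south): blocked, stay at (x=6, y=4)
  S (south): blocked, stay at (x=6, y=4)
  E (east): (x=6, y=4) -> (x=7, y=4)
  S (south): (x=7, y=4) -> (x=7, y=5)
  W (west): blocked, stay at (x=7, y=5)
Final: (x=7, y=5)

Answer: Final position: (x=7, y=5)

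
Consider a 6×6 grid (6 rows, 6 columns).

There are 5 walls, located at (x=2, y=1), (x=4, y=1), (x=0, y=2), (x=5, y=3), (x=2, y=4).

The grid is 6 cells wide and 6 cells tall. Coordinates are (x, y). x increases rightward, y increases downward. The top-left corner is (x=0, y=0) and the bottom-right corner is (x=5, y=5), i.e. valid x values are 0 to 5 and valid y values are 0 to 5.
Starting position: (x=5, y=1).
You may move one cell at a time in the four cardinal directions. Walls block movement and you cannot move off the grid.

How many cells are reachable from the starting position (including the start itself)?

Answer: Reachable cells: 31

Derivation:
BFS flood-fill from (x=5, y=1):
  Distance 0: (x=5, y=1)
  Distance 1: (x=5, y=0), (x=5, y=2)
  Distance 2: (x=4, y=0), (x=4, y=2)
  Distance 3: (x=3, y=0), (x=3, y=2), (x=4, y=3)
  Distance 4: (x=2, y=0), (x=3, y=1), (x=2, y=2), (x=3, y=3), (x=4, y=4)
  Distance 5: (x=1, y=0), (x=1, y=2), (x=2, y=3), (x=3, y=4), (x=5, y=4), (x=4, y=5)
  Distance 6: (x=0, y=0), (x=1, y=1), (x=1, y=3), (x=3, y=5), (x=5, y=5)
  Distance 7: (x=0, y=1), (x=0, y=3), (x=1, y=4), (x=2, y=5)
  Distance 8: (x=0, y=4), (x=1, y=5)
  Distance 9: (x=0, y=5)
Total reachable: 31 (grid has 31 open cells total)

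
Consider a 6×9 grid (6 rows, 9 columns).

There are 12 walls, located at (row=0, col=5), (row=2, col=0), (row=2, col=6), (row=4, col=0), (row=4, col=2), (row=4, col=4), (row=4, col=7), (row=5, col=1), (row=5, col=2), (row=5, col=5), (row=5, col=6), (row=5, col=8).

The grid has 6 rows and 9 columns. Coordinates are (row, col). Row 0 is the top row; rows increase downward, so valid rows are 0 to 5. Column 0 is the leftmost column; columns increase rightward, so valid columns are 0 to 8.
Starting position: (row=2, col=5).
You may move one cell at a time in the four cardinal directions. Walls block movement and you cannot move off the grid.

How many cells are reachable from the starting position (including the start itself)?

Answer: Reachable cells: 40

Derivation:
BFS flood-fill from (row=2, col=5):
  Distance 0: (row=2, col=5)
  Distance 1: (row=1, col=5), (row=2, col=4), (row=3, col=5)
  Distance 2: (row=1, col=4), (row=1, col=6), (row=2, col=3), (row=3, col=4), (row=3, col=6), (row=4, col=5)
  Distance 3: (row=0, col=4), (row=0, col=6), (row=1, col=3), (row=1, col=7), (row=2, col=2), (row=3, col=3), (row=3, col=7), (row=4, col=6)
  Distance 4: (row=0, col=3), (row=0, col=7), (row=1, col=2), (row=1, col=8), (row=2, col=1), (row=2, col=7), (row=3, col=2), (row=3, col=8), (row=4, col=3)
  Distance 5: (row=0, col=2), (row=0, col=8), (row=1, col=1), (row=2, col=8), (row=3, col=1), (row=4, col=8), (row=5, col=3)
  Distance 6: (row=0, col=1), (row=1, col=0), (row=3, col=0), (row=4, col=1), (row=5, col=4)
  Distance 7: (row=0, col=0)
Total reachable: 40 (grid has 42 open cells total)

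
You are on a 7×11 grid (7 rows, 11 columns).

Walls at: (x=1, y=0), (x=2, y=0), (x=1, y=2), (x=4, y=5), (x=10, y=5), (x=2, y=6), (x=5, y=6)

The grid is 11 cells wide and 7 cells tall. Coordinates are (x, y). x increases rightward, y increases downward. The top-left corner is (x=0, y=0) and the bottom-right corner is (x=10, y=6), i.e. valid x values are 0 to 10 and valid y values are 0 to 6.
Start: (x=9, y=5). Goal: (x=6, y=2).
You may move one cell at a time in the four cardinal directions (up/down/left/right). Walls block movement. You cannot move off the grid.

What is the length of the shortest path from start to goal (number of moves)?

BFS from (x=9, y=5) until reaching (x=6, y=2):
  Distance 0: (x=9, y=5)
  Distance 1: (x=9, y=4), (x=8, y=5), (x=9, y=6)
  Distance 2: (x=9, y=3), (x=8, y=4), (x=10, y=4), (x=7, y=5), (x=8, y=6), (x=10, y=6)
  Distance 3: (x=9, y=2), (x=8, y=3), (x=10, y=3), (x=7, y=4), (x=6, y=5), (x=7, y=6)
  Distance 4: (x=9, y=1), (x=8, y=2), (x=10, y=2), (x=7, y=3), (x=6, y=4), (x=5, y=5), (x=6, y=6)
  Distance 5: (x=9, y=0), (x=8, y=1), (x=10, y=1), (x=7, y=2), (x=6, y=3), (x=5, y=4)
  Distance 6: (x=8, y=0), (x=10, y=0), (x=7, y=1), (x=6, y=2), (x=5, y=3), (x=4, y=4)  <- goal reached here
One shortest path (6 moves): (x=9, y=5) -> (x=8, y=5) -> (x=7, y=5) -> (x=6, y=5) -> (x=6, y=4) -> (x=6, y=3) -> (x=6, y=2)

Answer: Shortest path length: 6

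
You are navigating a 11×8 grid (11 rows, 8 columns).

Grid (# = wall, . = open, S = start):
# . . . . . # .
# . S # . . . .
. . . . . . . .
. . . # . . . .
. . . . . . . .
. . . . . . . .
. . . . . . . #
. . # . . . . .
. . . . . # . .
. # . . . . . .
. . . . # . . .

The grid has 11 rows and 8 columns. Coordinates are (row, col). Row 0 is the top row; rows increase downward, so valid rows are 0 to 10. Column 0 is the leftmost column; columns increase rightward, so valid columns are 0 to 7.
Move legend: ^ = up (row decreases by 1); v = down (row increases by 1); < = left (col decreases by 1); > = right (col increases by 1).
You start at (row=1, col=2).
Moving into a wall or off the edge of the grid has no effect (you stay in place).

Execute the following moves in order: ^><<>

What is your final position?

Start: (row=1, col=2)
  ^ (up): (row=1, col=2) -> (row=0, col=2)
  > (right): (row=0, col=2) -> (row=0, col=3)
  < (left): (row=0, col=3) -> (row=0, col=2)
  < (left): (row=0, col=2) -> (row=0, col=1)
  > (right): (row=0, col=1) -> (row=0, col=2)
Final: (row=0, col=2)

Answer: Final position: (row=0, col=2)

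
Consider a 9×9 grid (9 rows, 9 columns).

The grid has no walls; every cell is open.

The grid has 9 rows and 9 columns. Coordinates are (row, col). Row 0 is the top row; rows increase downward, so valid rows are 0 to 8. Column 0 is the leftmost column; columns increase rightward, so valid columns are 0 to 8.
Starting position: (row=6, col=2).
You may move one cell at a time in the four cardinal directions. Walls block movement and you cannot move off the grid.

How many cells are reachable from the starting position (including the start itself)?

BFS flood-fill from (row=6, col=2):
  Distance 0: (row=6, col=2)
  Distance 1: (row=5, col=2), (row=6, col=1), (row=6, col=3), (row=7, col=2)
  Distance 2: (row=4, col=2), (row=5, col=1), (row=5, col=3), (row=6, col=0), (row=6, col=4), (row=7, col=1), (row=7, col=3), (row=8, col=2)
  Distance 3: (row=3, col=2), (row=4, col=1), (row=4, col=3), (row=5, col=0), (row=5, col=4), (row=6, col=5), (row=7, col=0), (row=7, col=4), (row=8, col=1), (row=8, col=3)
  Distance 4: (row=2, col=2), (row=3, col=1), (row=3, col=3), (row=4, col=0), (row=4, col=4), (row=5, col=5), (row=6, col=6), (row=7, col=5), (row=8, col=0), (row=8, col=4)
  Distance 5: (row=1, col=2), (row=2, col=1), (row=2, col=3), (row=3, col=0), (row=3, col=4), (row=4, col=5), (row=5, col=6), (row=6, col=7), (row=7, col=6), (row=8, col=5)
  Distance 6: (row=0, col=2), (row=1, col=1), (row=1, col=3), (row=2, col=0), (row=2, col=4), (row=3, col=5), (row=4, col=6), (row=5, col=7), (row=6, col=8), (row=7, col=7), (row=8, col=6)
  Distance 7: (row=0, col=1), (row=0, col=3), (row=1, col=0), (row=1, col=4), (row=2, col=5), (row=3, col=6), (row=4, col=7), (row=5, col=8), (row=7, col=8), (row=8, col=7)
  Distance 8: (row=0, col=0), (row=0, col=4), (row=1, col=5), (row=2, col=6), (row=3, col=7), (row=4, col=8), (row=8, col=8)
  Distance 9: (row=0, col=5), (row=1, col=6), (row=2, col=7), (row=3, col=8)
  Distance 10: (row=0, col=6), (row=1, col=7), (row=2, col=8)
  Distance 11: (row=0, col=7), (row=1, col=8)
  Distance 12: (row=0, col=8)
Total reachable: 81 (grid has 81 open cells total)

Answer: Reachable cells: 81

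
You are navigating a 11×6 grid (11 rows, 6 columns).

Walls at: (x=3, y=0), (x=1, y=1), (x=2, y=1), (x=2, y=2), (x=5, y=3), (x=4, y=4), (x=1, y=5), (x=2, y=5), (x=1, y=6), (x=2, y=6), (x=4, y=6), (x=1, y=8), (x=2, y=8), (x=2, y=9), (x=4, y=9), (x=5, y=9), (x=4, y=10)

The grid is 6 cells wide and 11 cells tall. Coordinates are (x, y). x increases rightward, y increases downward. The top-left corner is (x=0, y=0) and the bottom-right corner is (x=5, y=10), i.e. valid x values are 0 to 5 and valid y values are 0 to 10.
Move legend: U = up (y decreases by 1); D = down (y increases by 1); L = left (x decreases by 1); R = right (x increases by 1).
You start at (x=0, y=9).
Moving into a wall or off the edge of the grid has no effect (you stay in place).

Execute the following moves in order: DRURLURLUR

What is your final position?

Start: (x=0, y=9)
  D (down): (x=0, y=9) -> (x=0, y=10)
  R (right): (x=0, y=10) -> (x=1, y=10)
  U (up): (x=1, y=10) -> (x=1, y=9)
  R (right): blocked, stay at (x=1, y=9)
  L (left): (x=1, y=9) -> (x=0, y=9)
  U (up): (x=0, y=9) -> (x=0, y=8)
  R (right): blocked, stay at (x=0, y=8)
  L (left): blocked, stay at (x=0, y=8)
  U (up): (x=0, y=8) -> (x=0, y=7)
  R (right): (x=0, y=7) -> (x=1, y=7)
Final: (x=1, y=7)

Answer: Final position: (x=1, y=7)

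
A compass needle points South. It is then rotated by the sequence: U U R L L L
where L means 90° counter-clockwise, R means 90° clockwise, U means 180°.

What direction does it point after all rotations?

Answer: Final heading: North

Derivation:
Start: South
  U (U-turn (180°)) -> North
  U (U-turn (180°)) -> South
  R (right (90° clockwise)) -> West
  L (left (90° counter-clockwise)) -> South
  L (left (90° counter-clockwise)) -> East
  L (left (90° counter-clockwise)) -> North
Final: North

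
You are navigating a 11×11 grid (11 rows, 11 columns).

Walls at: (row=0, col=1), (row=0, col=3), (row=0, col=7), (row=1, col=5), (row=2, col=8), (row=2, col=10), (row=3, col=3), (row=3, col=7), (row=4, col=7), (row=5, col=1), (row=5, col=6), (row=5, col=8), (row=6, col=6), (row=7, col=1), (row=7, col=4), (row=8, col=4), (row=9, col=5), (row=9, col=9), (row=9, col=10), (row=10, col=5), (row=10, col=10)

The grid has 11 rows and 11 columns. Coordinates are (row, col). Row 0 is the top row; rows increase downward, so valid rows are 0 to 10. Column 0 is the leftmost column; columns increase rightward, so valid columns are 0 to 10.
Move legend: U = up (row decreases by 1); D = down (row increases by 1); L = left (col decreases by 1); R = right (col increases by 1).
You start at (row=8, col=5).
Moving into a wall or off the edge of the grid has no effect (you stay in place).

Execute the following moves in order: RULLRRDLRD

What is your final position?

Answer: Final position: (row=9, col=7)

Derivation:
Start: (row=8, col=5)
  R (right): (row=8, col=5) -> (row=8, col=6)
  U (up): (row=8, col=6) -> (row=7, col=6)
  L (left): (row=7, col=6) -> (row=7, col=5)
  L (left): blocked, stay at (row=7, col=5)
  R (right): (row=7, col=5) -> (row=7, col=6)
  R (right): (row=7, col=6) -> (row=7, col=7)
  D (down): (row=7, col=7) -> (row=8, col=7)
  L (left): (row=8, col=7) -> (row=8, col=6)
  R (right): (row=8, col=6) -> (row=8, col=7)
  D (down): (row=8, col=7) -> (row=9, col=7)
Final: (row=9, col=7)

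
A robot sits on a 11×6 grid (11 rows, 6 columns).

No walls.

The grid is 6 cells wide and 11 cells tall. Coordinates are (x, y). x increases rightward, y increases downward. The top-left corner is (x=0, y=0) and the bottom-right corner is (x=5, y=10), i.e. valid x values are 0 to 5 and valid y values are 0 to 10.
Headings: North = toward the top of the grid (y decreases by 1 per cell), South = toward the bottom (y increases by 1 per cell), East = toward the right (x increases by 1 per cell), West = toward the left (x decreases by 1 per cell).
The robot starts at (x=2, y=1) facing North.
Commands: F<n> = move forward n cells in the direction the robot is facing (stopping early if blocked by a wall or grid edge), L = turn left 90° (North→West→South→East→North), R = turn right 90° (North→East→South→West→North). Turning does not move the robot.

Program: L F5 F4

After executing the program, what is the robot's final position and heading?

Answer: Final position: (x=0, y=1), facing West

Derivation:
Start: (x=2, y=1), facing North
  L: turn left, now facing West
  F5: move forward 2/5 (blocked), now at (x=0, y=1)
  F4: move forward 0/4 (blocked), now at (x=0, y=1)
Final: (x=0, y=1), facing West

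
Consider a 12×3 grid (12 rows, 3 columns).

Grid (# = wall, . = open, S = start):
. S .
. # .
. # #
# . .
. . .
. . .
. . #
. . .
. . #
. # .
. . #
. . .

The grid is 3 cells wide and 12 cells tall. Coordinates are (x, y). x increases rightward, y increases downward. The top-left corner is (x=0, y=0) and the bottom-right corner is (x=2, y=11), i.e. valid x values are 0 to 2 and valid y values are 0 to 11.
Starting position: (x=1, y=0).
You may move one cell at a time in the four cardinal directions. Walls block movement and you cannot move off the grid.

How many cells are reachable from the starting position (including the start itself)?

Answer: Reachable cells: 6

Derivation:
BFS flood-fill from (x=1, y=0):
  Distance 0: (x=1, y=0)
  Distance 1: (x=0, y=0), (x=2, y=0)
  Distance 2: (x=0, y=1), (x=2, y=1)
  Distance 3: (x=0, y=2)
Total reachable: 6 (grid has 28 open cells total)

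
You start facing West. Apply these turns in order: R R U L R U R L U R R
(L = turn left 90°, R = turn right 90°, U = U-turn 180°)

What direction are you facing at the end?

Start: West
  R (right (90° clockwise)) -> North
  R (right (90° clockwise)) -> East
  U (U-turn (180°)) -> West
  L (left (90° counter-clockwise)) -> South
  R (right (90° clockwise)) -> West
  U (U-turn (180°)) -> East
  R (right (90° clockwise)) -> South
  L (left (90° counter-clockwise)) -> East
  U (U-turn (180°)) -> West
  R (right (90° clockwise)) -> North
  R (right (90° clockwise)) -> East
Final: East

Answer: Final heading: East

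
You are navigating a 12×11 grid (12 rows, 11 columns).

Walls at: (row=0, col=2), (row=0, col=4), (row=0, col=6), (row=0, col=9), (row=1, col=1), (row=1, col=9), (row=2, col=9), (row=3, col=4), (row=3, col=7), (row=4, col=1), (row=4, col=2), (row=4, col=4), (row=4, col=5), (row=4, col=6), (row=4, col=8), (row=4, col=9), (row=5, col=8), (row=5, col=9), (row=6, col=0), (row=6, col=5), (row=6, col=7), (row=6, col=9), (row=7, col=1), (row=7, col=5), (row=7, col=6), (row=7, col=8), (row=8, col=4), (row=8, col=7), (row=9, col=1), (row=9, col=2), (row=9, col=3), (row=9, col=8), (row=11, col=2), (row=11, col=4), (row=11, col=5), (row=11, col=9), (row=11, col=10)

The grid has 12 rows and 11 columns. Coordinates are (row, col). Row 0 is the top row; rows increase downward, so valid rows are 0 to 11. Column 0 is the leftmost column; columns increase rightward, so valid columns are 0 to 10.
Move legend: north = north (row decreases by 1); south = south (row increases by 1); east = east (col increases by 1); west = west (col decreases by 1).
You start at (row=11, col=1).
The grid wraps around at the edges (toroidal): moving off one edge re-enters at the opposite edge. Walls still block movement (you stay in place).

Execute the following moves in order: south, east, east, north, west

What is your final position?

Answer: Final position: (row=11, col=0)

Derivation:
Start: (row=11, col=1)
  south (south): (row=11, col=1) -> (row=0, col=1)
  east (east): blocked, stay at (row=0, col=1)
  east (east): blocked, stay at (row=0, col=1)
  north (north): (row=0, col=1) -> (row=11, col=1)
  west (west): (row=11, col=1) -> (row=11, col=0)
Final: (row=11, col=0)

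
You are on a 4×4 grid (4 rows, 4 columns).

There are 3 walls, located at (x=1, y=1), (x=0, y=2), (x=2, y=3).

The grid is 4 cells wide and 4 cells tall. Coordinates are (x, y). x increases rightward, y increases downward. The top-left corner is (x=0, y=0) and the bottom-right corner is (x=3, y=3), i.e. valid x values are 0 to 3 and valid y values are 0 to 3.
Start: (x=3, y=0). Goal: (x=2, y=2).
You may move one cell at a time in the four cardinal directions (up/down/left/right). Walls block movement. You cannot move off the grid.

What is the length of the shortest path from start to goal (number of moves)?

Answer: Shortest path length: 3

Derivation:
BFS from (x=3, y=0) until reaching (x=2, y=2):
  Distance 0: (x=3, y=0)
  Distance 1: (x=2, y=0), (x=3, y=1)
  Distance 2: (x=1, y=0), (x=2, y=1), (x=3, y=2)
  Distance 3: (x=0, y=0), (x=2, y=2), (x=3, y=3)  <- goal reached here
One shortest path (3 moves): (x=3, y=0) -> (x=2, y=0) -> (x=2, y=1) -> (x=2, y=2)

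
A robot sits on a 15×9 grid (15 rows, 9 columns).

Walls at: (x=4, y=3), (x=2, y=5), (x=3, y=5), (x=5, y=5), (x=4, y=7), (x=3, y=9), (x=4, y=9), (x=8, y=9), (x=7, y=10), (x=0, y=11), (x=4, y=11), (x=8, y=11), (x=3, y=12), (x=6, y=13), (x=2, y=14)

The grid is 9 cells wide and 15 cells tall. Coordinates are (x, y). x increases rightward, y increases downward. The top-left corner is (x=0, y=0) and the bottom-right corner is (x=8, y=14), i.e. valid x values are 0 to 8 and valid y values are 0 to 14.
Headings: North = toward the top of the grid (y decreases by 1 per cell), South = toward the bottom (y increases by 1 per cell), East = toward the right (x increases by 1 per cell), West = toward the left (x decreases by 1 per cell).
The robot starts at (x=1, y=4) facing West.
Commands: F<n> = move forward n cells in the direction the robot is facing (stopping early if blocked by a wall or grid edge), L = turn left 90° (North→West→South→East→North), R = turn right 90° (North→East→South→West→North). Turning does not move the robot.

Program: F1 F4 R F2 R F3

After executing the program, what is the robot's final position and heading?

Answer: Final position: (x=3, y=2), facing East

Derivation:
Start: (x=1, y=4), facing West
  F1: move forward 1, now at (x=0, y=4)
  F4: move forward 0/4 (blocked), now at (x=0, y=4)
  R: turn right, now facing North
  F2: move forward 2, now at (x=0, y=2)
  R: turn right, now facing East
  F3: move forward 3, now at (x=3, y=2)
Final: (x=3, y=2), facing East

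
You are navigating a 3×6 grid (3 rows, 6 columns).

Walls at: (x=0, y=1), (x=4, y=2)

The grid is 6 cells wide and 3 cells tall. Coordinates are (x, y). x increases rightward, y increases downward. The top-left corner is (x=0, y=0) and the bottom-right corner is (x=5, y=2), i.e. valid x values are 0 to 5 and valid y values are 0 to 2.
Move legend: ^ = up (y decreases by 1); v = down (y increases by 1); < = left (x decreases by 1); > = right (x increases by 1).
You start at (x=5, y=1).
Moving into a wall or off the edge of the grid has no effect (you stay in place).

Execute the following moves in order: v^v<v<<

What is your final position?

Answer: Final position: (x=5, y=2)

Derivation:
Start: (x=5, y=1)
  v (down): (x=5, y=1) -> (x=5, y=2)
  ^ (up): (x=5, y=2) -> (x=5, y=1)
  v (down): (x=5, y=1) -> (x=5, y=2)
  < (left): blocked, stay at (x=5, y=2)
  v (down): blocked, stay at (x=5, y=2)
  < (left): blocked, stay at (x=5, y=2)
  < (left): blocked, stay at (x=5, y=2)
Final: (x=5, y=2)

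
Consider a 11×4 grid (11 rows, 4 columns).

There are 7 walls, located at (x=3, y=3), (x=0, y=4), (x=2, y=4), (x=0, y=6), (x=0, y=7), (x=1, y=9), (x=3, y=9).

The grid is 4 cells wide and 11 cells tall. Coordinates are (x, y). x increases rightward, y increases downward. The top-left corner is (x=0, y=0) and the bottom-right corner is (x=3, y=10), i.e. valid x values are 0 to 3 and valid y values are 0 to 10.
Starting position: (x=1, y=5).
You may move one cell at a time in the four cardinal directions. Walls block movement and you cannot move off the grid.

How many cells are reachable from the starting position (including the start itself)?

BFS flood-fill from (x=1, y=5):
  Distance 0: (x=1, y=5)
  Distance 1: (x=1, y=4), (x=0, y=5), (x=2, y=5), (x=1, y=6)
  Distance 2: (x=1, y=3), (x=3, y=5), (x=2, y=6), (x=1, y=7)
  Distance 3: (x=1, y=2), (x=0, y=3), (x=2, y=3), (x=3, y=4), (x=3, y=6), (x=2, y=7), (x=1, y=8)
  Distance 4: (x=1, y=1), (x=0, y=2), (x=2, y=2), (x=3, y=7), (x=0, y=8), (x=2, y=8)
  Distance 5: (x=1, y=0), (x=0, y=1), (x=2, y=1), (x=3, y=2), (x=3, y=8), (x=0, y=9), (x=2, y=9)
  Distance 6: (x=0, y=0), (x=2, y=0), (x=3, y=1), (x=0, y=10), (x=2, y=10)
  Distance 7: (x=3, y=0), (x=1, y=10), (x=3, y=10)
Total reachable: 37 (grid has 37 open cells total)

Answer: Reachable cells: 37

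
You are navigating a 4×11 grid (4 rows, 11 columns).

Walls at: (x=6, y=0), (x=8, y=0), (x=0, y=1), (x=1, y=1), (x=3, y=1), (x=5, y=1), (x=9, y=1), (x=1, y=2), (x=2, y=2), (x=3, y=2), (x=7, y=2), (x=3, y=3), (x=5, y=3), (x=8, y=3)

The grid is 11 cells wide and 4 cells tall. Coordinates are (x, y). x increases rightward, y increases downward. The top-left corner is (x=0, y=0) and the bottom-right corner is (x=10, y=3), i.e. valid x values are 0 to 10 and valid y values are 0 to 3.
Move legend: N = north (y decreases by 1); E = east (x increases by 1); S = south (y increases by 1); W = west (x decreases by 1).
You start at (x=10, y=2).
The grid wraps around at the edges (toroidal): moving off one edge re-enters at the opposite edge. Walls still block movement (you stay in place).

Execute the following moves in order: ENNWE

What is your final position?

Answer: Final position: (x=0, y=2)

Derivation:
Start: (x=10, y=2)
  E (east): (x=10, y=2) -> (x=0, y=2)
  N (north): blocked, stay at (x=0, y=2)
  N (north): blocked, stay at (x=0, y=2)
  W (west): (x=0, y=2) -> (x=10, y=2)
  E (east): (x=10, y=2) -> (x=0, y=2)
Final: (x=0, y=2)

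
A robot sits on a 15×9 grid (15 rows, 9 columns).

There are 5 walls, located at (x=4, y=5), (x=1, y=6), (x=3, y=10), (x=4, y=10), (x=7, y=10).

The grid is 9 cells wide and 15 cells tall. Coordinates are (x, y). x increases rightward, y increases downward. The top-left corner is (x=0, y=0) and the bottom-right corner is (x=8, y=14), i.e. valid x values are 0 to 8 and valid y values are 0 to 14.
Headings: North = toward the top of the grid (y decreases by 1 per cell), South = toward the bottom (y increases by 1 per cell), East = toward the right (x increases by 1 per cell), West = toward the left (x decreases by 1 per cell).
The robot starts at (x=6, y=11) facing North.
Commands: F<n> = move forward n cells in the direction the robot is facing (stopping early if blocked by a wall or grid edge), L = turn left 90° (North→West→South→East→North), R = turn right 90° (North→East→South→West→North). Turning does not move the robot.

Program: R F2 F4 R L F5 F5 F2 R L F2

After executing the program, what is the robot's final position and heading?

Answer: Final position: (x=8, y=11), facing East

Derivation:
Start: (x=6, y=11), facing North
  R: turn right, now facing East
  F2: move forward 2, now at (x=8, y=11)
  F4: move forward 0/4 (blocked), now at (x=8, y=11)
  R: turn right, now facing South
  L: turn left, now facing East
  F5: move forward 0/5 (blocked), now at (x=8, y=11)
  F5: move forward 0/5 (blocked), now at (x=8, y=11)
  F2: move forward 0/2 (blocked), now at (x=8, y=11)
  R: turn right, now facing South
  L: turn left, now facing East
  F2: move forward 0/2 (blocked), now at (x=8, y=11)
Final: (x=8, y=11), facing East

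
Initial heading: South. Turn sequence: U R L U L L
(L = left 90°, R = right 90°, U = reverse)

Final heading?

Start: South
  U (U-turn (180°)) -> North
  R (right (90° clockwise)) -> East
  L (left (90° counter-clockwise)) -> North
  U (U-turn (180°)) -> South
  L (left (90° counter-clockwise)) -> East
  L (left (90° counter-clockwise)) -> North
Final: North

Answer: Final heading: North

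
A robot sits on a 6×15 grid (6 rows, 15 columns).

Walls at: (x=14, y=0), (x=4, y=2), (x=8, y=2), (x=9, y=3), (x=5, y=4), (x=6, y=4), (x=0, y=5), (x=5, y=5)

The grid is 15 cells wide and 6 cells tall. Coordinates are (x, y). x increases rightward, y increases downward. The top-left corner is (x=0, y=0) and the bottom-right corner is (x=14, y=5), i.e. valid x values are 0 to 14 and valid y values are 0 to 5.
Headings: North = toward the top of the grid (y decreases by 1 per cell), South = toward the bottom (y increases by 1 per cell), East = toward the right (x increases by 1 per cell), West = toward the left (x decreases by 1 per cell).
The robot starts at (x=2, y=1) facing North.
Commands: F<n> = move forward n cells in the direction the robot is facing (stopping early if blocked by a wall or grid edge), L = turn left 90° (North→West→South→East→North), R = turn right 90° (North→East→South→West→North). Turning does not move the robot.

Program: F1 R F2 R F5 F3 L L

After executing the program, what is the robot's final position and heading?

Answer: Final position: (x=4, y=1), facing North

Derivation:
Start: (x=2, y=1), facing North
  F1: move forward 1, now at (x=2, y=0)
  R: turn right, now facing East
  F2: move forward 2, now at (x=4, y=0)
  R: turn right, now facing South
  F5: move forward 1/5 (blocked), now at (x=4, y=1)
  F3: move forward 0/3 (blocked), now at (x=4, y=1)
  L: turn left, now facing East
  L: turn left, now facing North
Final: (x=4, y=1), facing North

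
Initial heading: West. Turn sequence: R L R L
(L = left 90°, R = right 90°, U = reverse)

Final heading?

Answer: Final heading: West

Derivation:
Start: West
  R (right (90° clockwise)) -> North
  L (left (90° counter-clockwise)) -> West
  R (right (90° clockwise)) -> North
  L (left (90° counter-clockwise)) -> West
Final: West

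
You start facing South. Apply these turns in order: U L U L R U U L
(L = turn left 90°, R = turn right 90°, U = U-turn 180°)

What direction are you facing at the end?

Answer: Final heading: North

Derivation:
Start: South
  U (U-turn (180°)) -> North
  L (left (90° counter-clockwise)) -> West
  U (U-turn (180°)) -> East
  L (left (90° counter-clockwise)) -> North
  R (right (90° clockwise)) -> East
  U (U-turn (180°)) -> West
  U (U-turn (180°)) -> East
  L (left (90° counter-clockwise)) -> North
Final: North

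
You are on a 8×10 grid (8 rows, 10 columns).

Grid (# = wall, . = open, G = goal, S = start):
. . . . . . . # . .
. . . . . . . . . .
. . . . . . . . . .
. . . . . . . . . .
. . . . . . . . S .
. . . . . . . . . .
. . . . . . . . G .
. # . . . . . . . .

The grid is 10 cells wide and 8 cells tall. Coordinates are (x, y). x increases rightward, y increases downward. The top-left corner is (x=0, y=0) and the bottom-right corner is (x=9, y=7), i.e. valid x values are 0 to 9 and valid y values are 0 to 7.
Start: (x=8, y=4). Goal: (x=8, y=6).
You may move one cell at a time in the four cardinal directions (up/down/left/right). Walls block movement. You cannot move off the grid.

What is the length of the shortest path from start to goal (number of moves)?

Answer: Shortest path length: 2

Derivation:
BFS from (x=8, y=4) until reaching (x=8, y=6):
  Distance 0: (x=8, y=4)
  Distance 1: (x=8, y=3), (x=7, y=4), (x=9, y=4), (x=8, y=5)
  Distance 2: (x=8, y=2), (x=7, y=3), (x=9, y=3), (x=6, y=4), (x=7, y=5), (x=9, y=5), (x=8, y=6)  <- goal reached here
One shortest path (2 moves): (x=8, y=4) -> (x=8, y=5) -> (x=8, y=6)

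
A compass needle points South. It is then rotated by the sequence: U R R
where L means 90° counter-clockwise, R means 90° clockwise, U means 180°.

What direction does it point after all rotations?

Answer: Final heading: South

Derivation:
Start: South
  U (U-turn (180°)) -> North
  R (right (90° clockwise)) -> East
  R (right (90° clockwise)) -> South
Final: South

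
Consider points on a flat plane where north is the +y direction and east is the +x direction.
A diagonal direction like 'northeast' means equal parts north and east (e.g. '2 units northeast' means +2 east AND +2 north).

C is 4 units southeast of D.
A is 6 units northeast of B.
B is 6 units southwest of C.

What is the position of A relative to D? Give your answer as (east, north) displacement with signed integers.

Answer: A is at (east=4, north=-4) relative to D.

Derivation:
Place D at the origin (east=0, north=0).
  C is 4 units southeast of D: delta (east=+4, north=-4); C at (east=4, north=-4).
  B is 6 units southwest of C: delta (east=-6, north=-6); B at (east=-2, north=-10).
  A is 6 units northeast of B: delta (east=+6, north=+6); A at (east=4, north=-4).
Therefore A relative to D: (east=4, north=-4).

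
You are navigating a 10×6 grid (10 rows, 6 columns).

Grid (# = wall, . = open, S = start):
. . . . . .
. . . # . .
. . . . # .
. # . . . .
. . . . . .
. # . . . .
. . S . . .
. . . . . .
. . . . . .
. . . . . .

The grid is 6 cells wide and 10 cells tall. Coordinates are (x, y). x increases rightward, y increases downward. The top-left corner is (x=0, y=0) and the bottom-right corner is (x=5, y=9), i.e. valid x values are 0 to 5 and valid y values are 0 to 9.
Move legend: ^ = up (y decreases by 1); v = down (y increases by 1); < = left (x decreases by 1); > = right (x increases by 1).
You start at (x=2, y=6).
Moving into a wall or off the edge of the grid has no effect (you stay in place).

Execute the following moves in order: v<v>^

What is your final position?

Start: (x=2, y=6)
  v (down): (x=2, y=6) -> (x=2, y=7)
  < (left): (x=2, y=7) -> (x=1, y=7)
  v (down): (x=1, y=7) -> (x=1, y=8)
  > (right): (x=1, y=8) -> (x=2, y=8)
  ^ (up): (x=2, y=8) -> (x=2, y=7)
Final: (x=2, y=7)

Answer: Final position: (x=2, y=7)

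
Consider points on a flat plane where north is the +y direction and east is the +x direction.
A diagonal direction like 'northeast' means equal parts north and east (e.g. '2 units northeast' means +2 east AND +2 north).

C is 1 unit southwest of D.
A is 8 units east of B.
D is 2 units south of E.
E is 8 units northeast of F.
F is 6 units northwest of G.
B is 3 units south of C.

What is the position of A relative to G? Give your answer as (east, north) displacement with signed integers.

Answer: A is at (east=9, north=8) relative to G.

Derivation:
Place G at the origin (east=0, north=0).
  F is 6 units northwest of G: delta (east=-6, north=+6); F at (east=-6, north=6).
  E is 8 units northeast of F: delta (east=+8, north=+8); E at (east=2, north=14).
  D is 2 units south of E: delta (east=+0, north=-2); D at (east=2, north=12).
  C is 1 unit southwest of D: delta (east=-1, north=-1); C at (east=1, north=11).
  B is 3 units south of C: delta (east=+0, north=-3); B at (east=1, north=8).
  A is 8 units east of B: delta (east=+8, north=+0); A at (east=9, north=8).
Therefore A relative to G: (east=9, north=8).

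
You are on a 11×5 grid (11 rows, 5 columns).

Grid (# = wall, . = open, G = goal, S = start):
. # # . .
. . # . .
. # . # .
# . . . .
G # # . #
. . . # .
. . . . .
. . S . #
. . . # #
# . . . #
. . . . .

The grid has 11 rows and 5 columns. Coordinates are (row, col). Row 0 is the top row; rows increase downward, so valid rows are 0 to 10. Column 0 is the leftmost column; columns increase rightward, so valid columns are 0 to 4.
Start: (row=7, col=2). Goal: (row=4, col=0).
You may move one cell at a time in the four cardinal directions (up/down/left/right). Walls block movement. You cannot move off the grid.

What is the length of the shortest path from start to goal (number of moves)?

Answer: Shortest path length: 5

Derivation:
BFS from (row=7, col=2) until reaching (row=4, col=0):
  Distance 0: (row=7, col=2)
  Distance 1: (row=6, col=2), (row=7, col=1), (row=7, col=3), (row=8, col=2)
  Distance 2: (row=5, col=2), (row=6, col=1), (row=6, col=3), (row=7, col=0), (row=8, col=1), (row=9, col=2)
  Distance 3: (row=5, col=1), (row=6, col=0), (row=6, col=4), (row=8, col=0), (row=9, col=1), (row=9, col=3), (row=10, col=2)
  Distance 4: (row=5, col=0), (row=5, col=4), (row=10, col=1), (row=10, col=3)
  Distance 5: (row=4, col=0), (row=10, col=0), (row=10, col=4)  <- goal reached here
One shortest path (5 moves): (row=7, col=2) -> (row=7, col=1) -> (row=7, col=0) -> (row=6, col=0) -> (row=5, col=0) -> (row=4, col=0)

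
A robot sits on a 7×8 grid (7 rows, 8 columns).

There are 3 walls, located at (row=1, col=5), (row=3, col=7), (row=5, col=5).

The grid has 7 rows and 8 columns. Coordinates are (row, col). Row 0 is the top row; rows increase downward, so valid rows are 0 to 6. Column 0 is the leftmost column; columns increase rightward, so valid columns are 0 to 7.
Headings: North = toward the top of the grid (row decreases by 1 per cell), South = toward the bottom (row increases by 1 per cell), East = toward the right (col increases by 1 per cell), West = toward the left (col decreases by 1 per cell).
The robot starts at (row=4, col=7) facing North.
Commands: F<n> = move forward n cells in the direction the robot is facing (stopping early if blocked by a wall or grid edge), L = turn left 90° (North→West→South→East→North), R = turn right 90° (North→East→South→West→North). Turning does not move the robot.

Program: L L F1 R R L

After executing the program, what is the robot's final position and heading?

Answer: Final position: (row=5, col=7), facing West

Derivation:
Start: (row=4, col=7), facing North
  L: turn left, now facing West
  L: turn left, now facing South
  F1: move forward 1, now at (row=5, col=7)
  R: turn right, now facing West
  R: turn right, now facing North
  L: turn left, now facing West
Final: (row=5, col=7), facing West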